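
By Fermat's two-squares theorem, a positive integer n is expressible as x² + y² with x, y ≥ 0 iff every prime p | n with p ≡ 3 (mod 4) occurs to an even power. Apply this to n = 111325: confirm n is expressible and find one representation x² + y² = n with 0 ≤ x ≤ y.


Step 1: Factor n = 111325 = 5^2 · 61 · 73.
Step 2: Check the mod-4 condition on each prime factor: 5 ≡ 1 (mod 4), exponent 2; 61 ≡ 1 (mod 4), exponent 1; 73 ≡ 1 (mod 4), exponent 1.
All primes ≡ 3 (mod 4) appear to even exponent (or don't appear), so by the two-squares theorem n IS expressible as a sum of two squares.
Step 3: Build a representation. Group n = k² · m with k = 5 and m = 61 · 73 = 4453 (a product of primes ≡ 1 (mod 4)); a representation of m scales to one of n via (k·x)² + (k·y)² = k²(x² + y²). Each prime p ≡ 1 (mod 4) is itself a sum of two squares; find a² by testing p − a² for a perfect square:
  61: 61 − 1² = 60, 61 − 2² = 57, 61 − 3² = 52, 61 − 4² = 45, 61 − 5² = 36 = 6² ⇒ 61 = 5² + 6².
  73: 73 − 1² = 72, 73 − 2² = 69, 73 − 3² = 64 = 8² ⇒ 73 = 3² + 8².
  Combine using the Brahmagupta–Fibonacci identity (a² + b²)(c² + d²) = (ac − bd)² + (ad + bc)² = (ac + bd)² + (ad − bc)²:
  61 · 73 = 4453: from (5² + 6²)(3² + 8²), take (5·3 − 6·8, 5·8 + 6·3) = (15 − 48, 40 + 18) = (-33, 58); dropping signs (only squares matter) gives (33, 58); check 33² + 58² = 1089 + 3364 = 4453 ✓.
  Scale by k = 5: (5·33, 5·58) = (165, 290).
Step 4: Order so x ≤ y and verify: 165² + 290² = 27225 + 84100 = 111325 = n. ✓

n = 111325 = 165² + 290² (one valid representation with x ≤ y).


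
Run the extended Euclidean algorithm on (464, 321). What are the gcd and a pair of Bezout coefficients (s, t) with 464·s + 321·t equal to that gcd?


Euclidean algorithm on (464, 321) — divide until remainder is 0:
  464 = 1 · 321 + 143
  321 = 2 · 143 + 35
  143 = 4 · 35 + 3
  35 = 11 · 3 + 2
  3 = 1 · 2 + 1
  2 = 2 · 1 + 0
gcd(464, 321) = 1.
Track Bezout coefficients alongside the remainders: start with r₀ = 464 = a·1 + b·0 (s = 1, t = 0) and r₁ = 321 = a·0 + b·1 (s = 0, t = 1); each new remainder r_{k+1} = r_{k-1} − q_k·r_k inherits s_{k+1} = s_{k-1} − q_k·s_k, t_{k+1} = t_{k-1} − q_k·t_k, so r_k = a·s_k + b·t_k at every step:
  q = 1: r = 143, s = 1 − 1·0 = 1, t = 0 − 1·1 = -1  (check: 464·1 + 321·(-1) = 143)
  q = 2: r = 35, s = 0 − 2·1 = -2, t = 1 − 2·(-1) = 3  (check: 464·(-2) + 321·3 = 35)
  q = 4: r = 3, s = 1 − 4·(-2) = 9, t = -1 − 4·3 = -13  (check: 464·9 + 321·(-13) = 3)
  q = 11: r = 2, s = -2 − 11·9 = -101, t = 3 − 11·(-13) = 146  (check: 464·(-101) + 321·146 = 2)
  q = 1: r = 1, s = 9 − 1·(-101) = 110, t = -13 − 1·146 = -159  (check: 464·110 + 321·(-159) = 1)
The row with r = 1 (the gcd) gives the Bezout coefficients s = 110, t = -159.
Result: 464 · (110) + 321 · (-159) = 1.

gcd(464, 321) = 1; s = 110, t = -159 (check: 464·110 + 321·(-159) = 1).


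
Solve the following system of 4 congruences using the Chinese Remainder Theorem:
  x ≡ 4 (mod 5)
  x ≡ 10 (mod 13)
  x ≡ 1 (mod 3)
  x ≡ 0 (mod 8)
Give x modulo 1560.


Product of moduli M = 5 · 13 · 3 · 8 = 1560.
Merge one congruence at a time:
  Start: x ≡ 4 (mod 5).
  Combine with x ≡ 10 (mod 13); new modulus lcm = 65.
    Write x = 4 + 5·t and substitute into x ≡ 10 (mod 13): 5·t ≡ 10 − 4 = 6 (mod 13).
    The inverse of 5 mod 13 is 8 (since 5·8 = 40 = 3·13 + 1), so t ≡ 8·6 = 48 ≡ 9 (mod 13).
    Then x = 4 + 5·9 = 49, valid modulo lcm(5, 13) = 65: x ≡ 49 (mod 65).
  Combine with x ≡ 1 (mod 3); new modulus lcm = 195.
    Write x = 49 + 65·t and substitute into x ≡ 1 (mod 3): 65·t ≡ 1 − 49 = -48 (mod 3).
    Reduce coefficients mod 3: 2·t ≡ 0 (mod 3).
    The inverse of 2 mod 3 is 2 (since 2·2 = 4 = 1·3 + 1), so t ≡ 2·0 = 0 ≡ 0 (mod 3).
    Then x = 49 + 65·0 = 49, valid modulo lcm(65, 3) = 195: x ≡ 49 (mod 195).
  Combine with x ≡ 0 (mod 8); new modulus lcm = 1560.
    Write x = 49 + 195·t and substitute into x ≡ 0 (mod 8): 195·t ≡ 0 − 49 = -49 (mod 8).
    Reduce coefficients mod 8: 3·t ≡ 7 (mod 8).
    The inverse of 3 mod 8 is 3 (since 3·3 = 9 = 1·8 + 1), so t ≡ 3·7 = 21 ≡ 5 (mod 8).
    Then x = 49 + 195·5 = 1024, valid modulo lcm(195, 8) = 1560: x ≡ 1024 (mod 1560).
Verify against each original: 1024 mod 5 = 4, 1024 mod 13 = 10, 1024 mod 3 = 1, 1024 mod 8 = 0.

x ≡ 1024 (mod 1560).


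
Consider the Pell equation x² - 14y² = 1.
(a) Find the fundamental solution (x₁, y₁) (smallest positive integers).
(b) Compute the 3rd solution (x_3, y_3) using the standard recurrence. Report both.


Step 1: Find the fundamental solution (x₁, y₁) of x² - 14y² = 1.
  Expand √14 as a continued fraction. a₀ = ⌊√14⌋ = 3; iterate m_{k+1} = d_k·a_k − m_k, d_{k+1} = (14 − m_{k+1}²)/d_k, a_{k+1} = ⌊(a₀ + m_{k+1})/d_{k+1}⌋ (starting m₀ = 0, d₀ = 1), with convergents p_k = a_k·p_{k-1} + p_{k-2}, q_k = a_k·q_{k-1} + q_{k-2} (p₋₁ = 1, q₋₁ = 0):
  k = 0: a₀ = 3; p₀/q₀ = 3/1; p₀² − 14·q₀² = 9 − 14 = -5.
  k = 1: m = 3, d = 5, a = ⌊(3 + 3)/5⌋ = 1; p/q = (1·3 + 1)/(1·1 + 0) = 4/1; p² − 14·q² = 16 − 14 = 2.
  k = 2: m = 2, d = 2, a = ⌊(3 + 2)/2⌋ = 2; p/q = (2·4 + 3)/(2·1 + 1) = 11/3; p² − 14·q² = 121 − 126 = -5.
  k = 3: m = 2, d = 5, a = ⌊(3 + 2)/5⌋ = 1; p/q = (1·11 + 4)/(1·3 + 1) = 15/4; p² − 14·q² = 225 − 224 = 1.
  The first convergent with p² − 14·q² = 1 gives the fundamental solution (x₁, y₁) = (15, 4).
Step 2: Apply the recurrence (x_{n+1}, y_{n+1}) = (x₁x_n + 14y₁y_n, x₁y_n + y₁x_n) repeatedly.
  From (x_1, y_1) = (15, 4): x_2 = 15·15 + 14·4·4 = 449; y_2 = 15·4 + 4·15 = 120.
  From (x_2, y_2) = (449, 120): x_3 = 15·449 + 14·4·120 = 13455; y_3 = 15·120 + 4·449 = 3596.
Step 3: Verify x_3² - 14·y_3² = 181037025 - 181037024 = 1 (should be 1). ✓

(x_1, y_1) = (15, 4); (x_3, y_3) = (13455, 3596).


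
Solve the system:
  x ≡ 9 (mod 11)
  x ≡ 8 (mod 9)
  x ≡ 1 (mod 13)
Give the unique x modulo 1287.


Moduli 11, 9, 13 are pairwise coprime; by CRT there is a unique solution modulo M = 11 · 9 · 13 = 1287.
Solve pairwise, accumulating the modulus:
  Start with x ≡ 9 (mod 11).
  Combine with x ≡ 8 (mod 9): since gcd(11, 9) = 1, we get a unique residue mod 99.
    Write x = 9 + 11·t and substitute into x ≡ 8 (mod 9): 11·t ≡ 8 − 9 = -1 (mod 9).
    Reduce coefficients mod 9: 2·t ≡ 8 (mod 9).
    The inverse of 2 mod 9 is 5 (since 2·5 = 10 = 1·9 + 1), so t ≡ 5·8 = 40 ≡ 4 (mod 9).
    Then x = 9 + 11·4 = 53, valid modulo lcm(11, 9) = 99: x ≡ 53 (mod 99).
  Combine with x ≡ 1 (mod 13): since gcd(99, 13) = 1, we get a unique residue mod 1287.
    Write x = 53 + 99·t and substitute into x ≡ 1 (mod 13): 99·t ≡ 1 − 53 = -52 (mod 13).
    Reduce coefficients mod 13: 8·t ≡ 0 (mod 13).
    The inverse of 8 mod 13 is 5 (since 8·5 = 40 = 3·13 + 1), so t ≡ 5·0 = 0 ≡ 0 (mod 13).
    Then x = 53 + 99·0 = 53, valid modulo lcm(99, 13) = 1287: x ≡ 53 (mod 1287).
Verify: 53 mod 11 = 9 ✓, 53 mod 9 = 8 ✓, 53 mod 13 = 1 ✓.

x ≡ 53 (mod 1287).


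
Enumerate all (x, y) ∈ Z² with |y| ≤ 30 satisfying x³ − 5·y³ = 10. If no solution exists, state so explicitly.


The equation is x³ - 5y³ = 10. For fixed y, x³ = 5·y³ + 10, so a solution requires the RHS to be a perfect cube.
Strategy: iterate y from -30 to 30, compute RHS = 5·y³ + 10, and check whether it is a (positive or negative) perfect cube.
Check small values of y:
  y = 0: RHS = 10 is not a perfect cube.
  y = 1: RHS = 15 is not a perfect cube.
  y = -1: RHS = 5 is not a perfect cube.
  y = 2: RHS = 50 is not a perfect cube.
  y = -2: RHS = -30 is not a perfect cube.
  y = 3: RHS = 145 is not a perfect cube.
  y = -3: RHS = -125 = (-5)³ ⇒ x = -5 works.
Continuing the search up to |y| = 30 finds no further solutions beyond those listed.
Collected solutions: (-5, -3).

Solutions (with |y| ≤ 30): (-5, -3).


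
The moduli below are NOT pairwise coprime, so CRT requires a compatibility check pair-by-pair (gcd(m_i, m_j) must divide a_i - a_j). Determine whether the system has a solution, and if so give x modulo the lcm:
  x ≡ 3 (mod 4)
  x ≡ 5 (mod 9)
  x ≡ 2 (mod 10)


Moduli 4, 9, 10 are not pairwise coprime, so CRT works modulo lcm(m_i) when all pairwise compatibility conditions hold.
Pairwise compatibility: gcd(m_i, m_j) must divide a_i - a_j for every pair.
Merge one congruence at a time:
  Start: x ≡ 3 (mod 4).
  Combine with x ≡ 5 (mod 9): gcd(4, 9) = 1; 5 - 3 = 2, which IS divisible by 1, so compatible.
    Write x = 3 + 4·t and substitute into x ≡ 5 (mod 9): 4·t ≡ 5 − 3 = 2 (mod 9).
    The inverse of 4 mod 9 is 7 (since 4·7 = 28 = 3·9 + 1), so t ≡ 7·2 = 14 ≡ 5 (mod 9).
    Then x = 3 + 4·5 = 23, valid modulo lcm(4, 9) = 36: x ≡ 23 (mod 36).
  Combine with x ≡ 2 (mod 10): gcd(36, 10) = 2, and 2 - 23 = -21 is NOT divisible by 2.
    ⇒ system is inconsistent (no integer solution).

No solution (the system is inconsistent).


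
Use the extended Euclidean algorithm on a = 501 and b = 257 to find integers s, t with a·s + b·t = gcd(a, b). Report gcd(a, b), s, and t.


Euclidean algorithm on (501, 257) — divide until remainder is 0:
  501 = 1 · 257 + 244
  257 = 1 · 244 + 13
  244 = 18 · 13 + 10
  13 = 1 · 10 + 3
  10 = 3 · 3 + 1
  3 = 3 · 1 + 0
gcd(501, 257) = 1.
Track Bezout coefficients alongside the remainders: start with r₀ = 501 = a·1 + b·0 (s = 1, t = 0) and r₁ = 257 = a·0 + b·1 (s = 0, t = 1); each new remainder r_{k+1} = r_{k-1} − q_k·r_k inherits s_{k+1} = s_{k-1} − q_k·s_k, t_{k+1} = t_{k-1} − q_k·t_k, so r_k = a·s_k + b·t_k at every step:
  q = 1: r = 244, s = 1 − 1·0 = 1, t = 0 − 1·1 = -1  (check: 501·1 + 257·(-1) = 244)
  q = 1: r = 13, s = 0 − 1·1 = -1, t = 1 − 1·(-1) = 2  (check: 501·(-1) + 257·2 = 13)
  q = 18: r = 10, s = 1 − 18·(-1) = 19, t = -1 − 18·2 = -37  (check: 501·19 + 257·(-37) = 10)
  q = 1: r = 3, s = -1 − 1·19 = -20, t = 2 − 1·(-37) = 39  (check: 501·(-20) + 257·39 = 3)
  q = 3: r = 1, s = 19 − 3·(-20) = 79, t = -37 − 3·39 = -154  (check: 501·79 + 257·(-154) = 1)
The row with r = 1 (the gcd) gives the Bezout coefficients s = 79, t = -154.
Result: 501 · (79) + 257 · (-154) = 1.

gcd(501, 257) = 1; s = 79, t = -154 (check: 501·79 + 257·(-154) = 1).


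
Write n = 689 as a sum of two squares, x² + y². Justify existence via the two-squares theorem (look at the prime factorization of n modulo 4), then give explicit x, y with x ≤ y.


Step 1: Factor n = 689 = 13 · 53.
Step 2: Check the mod-4 condition on each prime factor: 13 ≡ 1 (mod 4), exponent 1; 53 ≡ 1 (mod 4), exponent 1.
All primes ≡ 3 (mod 4) appear to even exponent (or don't appear), so by the two-squares theorem n IS expressible as a sum of two squares.
Step 3: Build a representation. Here n = 13 · 53 is a product of primes ≡ 1 (mod 4). Each prime p ≡ 1 (mod 4) is itself a sum of two squares; find a² by testing p − a² for a perfect square:
  13: 13 − 1² = 12, 13 − 2² = 9 = 3² ⇒ 13 = 2² + 3².
  53: 53 − 1² = 52, 53 − 2² = 49 = 7² ⇒ 53 = 2² + 7².
  Combine using the Brahmagupta–Fibonacci identity (a² + b²)(c² + d²) = (ac − bd)² + (ad + bc)² = (ac + bd)² + (ad − bc)²:
  13 · 53 = 689: from (2² + 3²)(2² + 7²), take (2·2 − 3·7, 2·7 + 3·2) = (4 − 21, 14 + 6) = (-17, 20); dropping signs (only squares matter) gives (17, 20); check 17² + 20² = 289 + 400 = 689 ✓.
Step 4: Order so x ≤ y and verify: 17² + 20² = 289 + 400 = 689 = n. ✓

n = 689 = 17² + 20² (one valid representation with x ≤ y).


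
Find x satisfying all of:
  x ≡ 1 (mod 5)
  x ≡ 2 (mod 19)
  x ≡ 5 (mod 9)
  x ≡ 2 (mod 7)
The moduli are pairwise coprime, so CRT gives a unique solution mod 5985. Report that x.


Product of moduli M = 5 · 19 · 9 · 7 = 5985.
Merge one congruence at a time:
  Start: x ≡ 1 (mod 5).
  Combine with x ≡ 2 (mod 19); new modulus lcm = 95.
    Write x = 1 + 5·t and substitute into x ≡ 2 (mod 19): 5·t ≡ 2 − 1 = 1 (mod 19).
    The inverse of 5 mod 19 is 4 (since 5·4 = 20 = 1·19 + 1), so t ≡ 4·1 = 4 ≡ 4 (mod 19).
    Then x = 1 + 5·4 = 21, valid modulo lcm(5, 19) = 95: x ≡ 21 (mod 95).
  Combine with x ≡ 5 (mod 9); new modulus lcm = 855.
    Write x = 21 + 95·t and substitute into x ≡ 5 (mod 9): 95·t ≡ 5 − 21 = -16 (mod 9).
    Reduce coefficients mod 9: 5·t ≡ 2 (mod 9).
    The inverse of 5 mod 9 is 2 (since 5·2 = 10 = 1·9 + 1), so t ≡ 2·2 = 4 ≡ 4 (mod 9).
    Then x = 21 + 95·4 = 401, valid modulo lcm(95, 9) = 855: x ≡ 401 (mod 855).
  Combine with x ≡ 2 (mod 7); new modulus lcm = 5985.
    Write x = 401 + 855·t and substitute into x ≡ 2 (mod 7): 855·t ≡ 2 − 401 = -399 (mod 7).
    Reduce coefficients mod 7: 1·t ≡ 0 (mod 7).
    So t ≡ 0 (mod 7).
    Then x = 401 + 855·0 = 401, valid modulo lcm(855, 7) = 5985: x ≡ 401 (mod 5985).
Verify against each original: 401 mod 5 = 1, 401 mod 19 = 2, 401 mod 9 = 5, 401 mod 7 = 2.

x ≡ 401 (mod 5985).


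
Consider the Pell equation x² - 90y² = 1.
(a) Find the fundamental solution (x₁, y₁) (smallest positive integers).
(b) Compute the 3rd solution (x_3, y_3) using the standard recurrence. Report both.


Step 1: Find the fundamental solution (x₁, y₁) of x² - 90y² = 1.
  Expand √90 as a continued fraction. a₀ = ⌊√90⌋ = 9; iterate m_{k+1} = d_k·a_k − m_k, d_{k+1} = (90 − m_{k+1}²)/d_k, a_{k+1} = ⌊(a₀ + m_{k+1})/d_{k+1}⌋ (starting m₀ = 0, d₀ = 1), with convergents p_k = a_k·p_{k-1} + p_{k-2}, q_k = a_k·q_{k-1} + q_{k-2} (p₋₁ = 1, q₋₁ = 0):
  k = 0: a₀ = 9; p₀/q₀ = 9/1; p₀² − 90·q₀² = 81 − 90 = -9.
  k = 1: m = 9, d = 9, a = ⌊(9 + 9)/9⌋ = 2; p/q = (2·9 + 1)/(2·1 + 0) = 19/2; p² − 90·q² = 361 − 360 = 1.
  The first convergent with p² − 90·q² = 1 gives the fundamental solution (x₁, y₁) = (19, 2).
Step 2: Apply the recurrence (x_{n+1}, y_{n+1}) = (x₁x_n + 90y₁y_n, x₁y_n + y₁x_n) repeatedly.
  From (x_1, y_1) = (19, 2): x_2 = 19·19 + 90·2·2 = 721; y_2 = 19·2 + 2·19 = 76.
  From (x_2, y_2) = (721, 76): x_3 = 19·721 + 90·2·76 = 27379; y_3 = 19·76 + 2·721 = 2886.
Step 3: Verify x_3² - 90·y_3² = 749609641 - 749609640 = 1 (should be 1). ✓

(x_1, y_1) = (19, 2); (x_3, y_3) = (27379, 2886).


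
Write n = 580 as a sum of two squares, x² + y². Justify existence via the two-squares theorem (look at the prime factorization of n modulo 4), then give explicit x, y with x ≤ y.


Step 1: Factor n = 580 = 2^2 · 5 · 29.
Step 2: Check the mod-4 condition on each prime factor: 2 = 2 (special); 5 ≡ 1 (mod 4), exponent 1; 29 ≡ 1 (mod 4), exponent 1.
All primes ≡ 3 (mod 4) appear to even exponent (or don't appear), so by the two-squares theorem n IS expressible as a sum of two squares.
Step 3: Build a representation. Group n = k² · m with k = 2 and m = 5 · 29 = 145 (a product of primes ≡ 1 (mod 4)); a representation of m scales to one of n via (k·x)² + (k·y)² = k²(x² + y²). Each prime p ≡ 1 (mod 4) is itself a sum of two squares; find a² by testing p − a² for a perfect square:
  5: 5 − 1² = 4 = 2² ⇒ 5 = 1² + 2².
  29: 29 − 1² = 28, 29 − 2² = 25 = 5² ⇒ 29 = 2² + 5².
  Combine using the Brahmagupta–Fibonacci identity (a² + b²)(c² + d²) = (ac − bd)² + (ad + bc)² = (ac + bd)² + (ad − bc)²:
  5 · 29 = 145: from (1² + 2²)(2² + 5²), take (1·2 − 2·5, 1·5 + 2·2) = (2 − 10, 5 + 4) = (-8, 9); dropping signs (only squares matter) gives (8, 9); check 8² + 9² = 64 + 81 = 145 ✓.
  Scale by k = 2: (2·8, 2·9) = (16, 18).
Step 4: Order so x ≤ y and verify: 16² + 18² = 256 + 324 = 580 = n. ✓

n = 580 = 16² + 18² (one valid representation with x ≤ y).


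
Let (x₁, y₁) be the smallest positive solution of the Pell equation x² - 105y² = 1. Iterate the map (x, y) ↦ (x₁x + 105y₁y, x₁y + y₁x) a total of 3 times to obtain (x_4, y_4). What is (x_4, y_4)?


Step 1: Find the fundamental solution (x₁, y₁) of x² - 105y² = 1.
  Expand √105 as a continued fraction. a₀ = ⌊√105⌋ = 10; iterate m_{k+1} = d_k·a_k − m_k, d_{k+1} = (105 − m_{k+1}²)/d_k, a_{k+1} = ⌊(a₀ + m_{k+1})/d_{k+1}⌋ (starting m₀ = 0, d₀ = 1), with convergents p_k = a_k·p_{k-1} + p_{k-2}, q_k = a_k·q_{k-1} + q_{k-2} (p₋₁ = 1, q₋₁ = 0):
  k = 0: a₀ = 10; p₀/q₀ = 10/1; p₀² − 105·q₀² = 100 − 105 = -5.
  k = 1: m = 10, d = 5, a = ⌊(10 + 10)/5⌋ = 4; p/q = (4·10 + 1)/(4·1 + 0) = 41/4; p² − 105·q² = 1681 − 1680 = 1.
  The first convergent with p² − 105·q² = 1 gives the fundamental solution (x₁, y₁) = (41, 4).
Step 2: Apply the recurrence (x_{n+1}, y_{n+1}) = (x₁x_n + 105y₁y_n, x₁y_n + y₁x_n) repeatedly.
  From (x_1, y_1) = (41, 4): x_2 = 41·41 + 105·4·4 = 3361; y_2 = 41·4 + 4·41 = 328.
  From (x_2, y_2) = (3361, 328): x_3 = 41·3361 + 105·4·328 = 275561; y_3 = 41·328 + 4·3361 = 26892.
  From (x_3, y_3) = (275561, 26892): x_4 = 41·275561 + 105·4·26892 = 22592641; y_4 = 41·26892 + 4·275561 = 2204816.
Step 3: Verify x_4² - 105·y_4² = 510427427354881 - 510427427354880 = 1 (should be 1). ✓

(x_1, y_1) = (41, 4); (x_4, y_4) = (22592641, 2204816).


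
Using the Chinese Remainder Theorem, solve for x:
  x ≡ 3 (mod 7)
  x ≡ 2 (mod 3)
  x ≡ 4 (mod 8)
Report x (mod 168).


Moduli 7, 3, 8 are pairwise coprime; by CRT there is a unique solution modulo M = 7 · 3 · 8 = 168.
Solve pairwise, accumulating the modulus:
  Start with x ≡ 3 (mod 7).
  Combine with x ≡ 2 (mod 3): since gcd(7, 3) = 1, we get a unique residue mod 21.
    Write x = 3 + 7·t and substitute into x ≡ 2 (mod 3): 7·t ≡ 2 − 3 = -1 (mod 3).
    Reduce coefficients mod 3: 1·t ≡ 2 (mod 3).
    So t ≡ 2 (mod 3).
    Then x = 3 + 7·2 = 17, valid modulo lcm(7, 3) = 21: x ≡ 17 (mod 21).
  Combine with x ≡ 4 (mod 8): since gcd(21, 8) = 1, we get a unique residue mod 168.
    Write x = 17 + 21·t and substitute into x ≡ 4 (mod 8): 21·t ≡ 4 − 17 = -13 (mod 8).
    Reduce coefficients mod 8: 5·t ≡ 3 (mod 8).
    The inverse of 5 mod 8 is 5 (since 5·5 = 25 = 3·8 + 1), so t ≡ 5·3 = 15 ≡ 7 (mod 8).
    Then x = 17 + 21·7 = 164, valid modulo lcm(21, 8) = 168: x ≡ 164 (mod 168).
Verify: 164 mod 7 = 3 ✓, 164 mod 3 = 2 ✓, 164 mod 8 = 4 ✓.

x ≡ 164 (mod 168).


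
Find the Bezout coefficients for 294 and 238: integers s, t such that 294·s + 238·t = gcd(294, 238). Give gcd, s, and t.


Euclidean algorithm on (294, 238) — divide until remainder is 0:
  294 = 1 · 238 + 56
  238 = 4 · 56 + 14
  56 = 4 · 14 + 0
gcd(294, 238) = 14.
Track Bezout coefficients alongside the remainders: start with r₀ = 294 = a·1 + b·0 (s = 1, t = 0) and r₁ = 238 = a·0 + b·1 (s = 0, t = 1); each new remainder r_{k+1} = r_{k-1} − q_k·r_k inherits s_{k+1} = s_{k-1} − q_k·s_k, t_{k+1} = t_{k-1} − q_k·t_k, so r_k = a·s_k + b·t_k at every step:
  q = 1: r = 56, s = 1 − 1·0 = 1, t = 0 − 1·1 = -1  (check: 294·1 + 238·(-1) = 56)
  q = 4: r = 14, s = 0 − 4·1 = -4, t = 1 − 4·(-1) = 5  (check: 294·(-4) + 238·5 = 14)
The row with r = 14 (the gcd) gives the Bezout coefficients s = -4, t = 5.
Result: 294 · (-4) + 238 · (5) = 14.

gcd(294, 238) = 14; s = -4, t = 5 (check: 294·(-4) + 238·5 = 14).


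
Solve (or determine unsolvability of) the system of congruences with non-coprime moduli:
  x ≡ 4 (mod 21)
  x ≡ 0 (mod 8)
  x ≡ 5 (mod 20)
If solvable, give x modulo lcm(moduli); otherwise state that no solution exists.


Moduli 21, 8, 20 are not pairwise coprime, so CRT works modulo lcm(m_i) when all pairwise compatibility conditions hold.
Pairwise compatibility: gcd(m_i, m_j) must divide a_i - a_j for every pair.
Merge one congruence at a time:
  Start: x ≡ 4 (mod 21).
  Combine with x ≡ 0 (mod 8): gcd(21, 8) = 1; 0 - 4 = -4, which IS divisible by 1, so compatible.
    Write x = 4 + 21·t and substitute into x ≡ 0 (mod 8): 21·t ≡ 0 − 4 = -4 (mod 8).
    Reduce coefficients mod 8: 5·t ≡ 4 (mod 8).
    The inverse of 5 mod 8 is 5 (since 5·5 = 25 = 3·8 + 1), so t ≡ 5·4 = 20 ≡ 4 (mod 8).
    Then x = 4 + 21·4 = 88, valid modulo lcm(21, 8) = 168: x ≡ 88 (mod 168).
  Combine with x ≡ 5 (mod 20): gcd(168, 20) = 4, and 5 - 88 = -83 is NOT divisible by 4.
    ⇒ system is inconsistent (no integer solution).

No solution (the system is inconsistent).


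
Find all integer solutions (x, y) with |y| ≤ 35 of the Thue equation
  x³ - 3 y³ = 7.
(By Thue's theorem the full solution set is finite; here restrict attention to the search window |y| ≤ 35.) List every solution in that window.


The equation is x³ - 3y³ = 7. For fixed y, x³ = 3·y³ + 7, so a solution requires the RHS to be a perfect cube.
Strategy: iterate y from -35 to 35, compute RHS = 3·y³ + 7, and check whether it is a (positive or negative) perfect cube.
Check small values of y:
  y = 0: RHS = 7 is not a perfect cube.
  y = 1: RHS = 10 is not a perfect cube.
  y = -1: RHS = 4 is not a perfect cube.
  y = 2: RHS = 31 is not a perfect cube.
  y = -2: RHS = -17 is not a perfect cube.
  y = 3: RHS = 88 is not a perfect cube.
  y = -3: RHS = -74 is not a perfect cube.
Continuing the search up to |y| = 35 finds no solutions either.
No (x, y) in the scanned range satisfies the equation.

No integer solutions with |y| ≤ 35.


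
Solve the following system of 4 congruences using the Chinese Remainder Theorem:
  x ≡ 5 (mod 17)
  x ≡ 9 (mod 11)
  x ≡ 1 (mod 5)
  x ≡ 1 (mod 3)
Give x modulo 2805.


Product of moduli M = 17 · 11 · 5 · 3 = 2805.
Merge one congruence at a time:
  Start: x ≡ 5 (mod 17).
  Combine with x ≡ 9 (mod 11); new modulus lcm = 187.
    Write x = 5 + 17·t and substitute into x ≡ 9 (mod 11): 17·t ≡ 9 − 5 = 4 (mod 11).
    Reduce coefficients mod 11: 6·t ≡ 4 (mod 11).
    The inverse of 6 mod 11 is 2 (since 6·2 = 12 = 1·11 + 1), so t ≡ 2·4 = 8 ≡ 8 (mod 11).
    Then x = 5 + 17·8 = 141, valid modulo lcm(17, 11) = 187: x ≡ 141 (mod 187).
  Combine with x ≡ 1 (mod 5); new modulus lcm = 935.
    Write x = 141 + 187·t and substitute into x ≡ 1 (mod 5): 187·t ≡ 1 − 141 = -140 (mod 5).
    Reduce coefficients mod 5: 2·t ≡ 0 (mod 5).
    The inverse of 2 mod 5 is 3 (since 2·3 = 6 = 1·5 + 1), so t ≡ 3·0 = 0 ≡ 0 (mod 5).
    Then x = 141 + 187·0 = 141, valid modulo lcm(187, 5) = 935: x ≡ 141 (mod 935).
  Combine with x ≡ 1 (mod 3); new modulus lcm = 2805.
    Write x = 141 + 935·t and substitute into x ≡ 1 (mod 3): 935·t ≡ 1 − 141 = -140 (mod 3).
    Reduce coefficients mod 3: 2·t ≡ 1 (mod 3).
    The inverse of 2 mod 3 is 2 (since 2·2 = 4 = 1·3 + 1), so t ≡ 2·1 = 2 ≡ 2 (mod 3).
    Then x = 141 + 935·2 = 2011, valid modulo lcm(935, 3) = 2805: x ≡ 2011 (mod 2805).
Verify against each original: 2011 mod 17 = 5, 2011 mod 11 = 9, 2011 mod 5 = 1, 2011 mod 3 = 1.

x ≡ 2011 (mod 2805).


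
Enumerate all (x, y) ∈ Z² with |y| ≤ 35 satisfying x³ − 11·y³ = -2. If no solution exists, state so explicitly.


The equation is x³ - 11y³ = -2. For fixed y, x³ = 11·y³ − 2, so a solution requires the RHS to be a perfect cube.
Strategy: iterate y from -35 to 35, compute RHS = 11·y³ − 2, and check whether it is a (positive or negative) perfect cube.
Check small values of y:
  y = 0: RHS = -2 is not a perfect cube.
  y = 1: RHS = 9 is not a perfect cube.
  y = -1: RHS = -13 is not a perfect cube.
  y = 2: RHS = 86 is not a perfect cube.
  y = -2: RHS = -90 is not a perfect cube.
  y = 3: RHS = 295 is not a perfect cube.
  y = -3: RHS = -299 is not a perfect cube.
Continuing the search up to |y| = 35 finds no solutions either.
No (x, y) in the scanned range satisfies the equation.

No integer solutions with |y| ≤ 35.


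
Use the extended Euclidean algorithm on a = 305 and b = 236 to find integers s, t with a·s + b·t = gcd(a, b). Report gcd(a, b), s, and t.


Euclidean algorithm on (305, 236) — divide until remainder is 0:
  305 = 1 · 236 + 69
  236 = 3 · 69 + 29
  69 = 2 · 29 + 11
  29 = 2 · 11 + 7
  11 = 1 · 7 + 4
  7 = 1 · 4 + 3
  4 = 1 · 3 + 1
  3 = 3 · 1 + 0
gcd(305, 236) = 1.
Track Bezout coefficients alongside the remainders: start with r₀ = 305 = a·1 + b·0 (s = 1, t = 0) and r₁ = 236 = a·0 + b·1 (s = 0, t = 1); each new remainder r_{k+1} = r_{k-1} − q_k·r_k inherits s_{k+1} = s_{k-1} − q_k·s_k, t_{k+1} = t_{k-1} − q_k·t_k, so r_k = a·s_k + b·t_k at every step:
  q = 1: r = 69, s = 1 − 1·0 = 1, t = 0 − 1·1 = -1  (check: 305·1 + 236·(-1) = 69)
  q = 3: r = 29, s = 0 − 3·1 = -3, t = 1 − 3·(-1) = 4  (check: 305·(-3) + 236·4 = 29)
  q = 2: r = 11, s = 1 − 2·(-3) = 7, t = -1 − 2·4 = -9  (check: 305·7 + 236·(-9) = 11)
  q = 2: r = 7, s = -3 − 2·7 = -17, t = 4 − 2·(-9) = 22  (check: 305·(-17) + 236·22 = 7)
  q = 1: r = 4, s = 7 − 1·(-17) = 24, t = -9 − 1·22 = -31  (check: 305·24 + 236·(-31) = 4)
  q = 1: r = 3, s = -17 − 1·24 = -41, t = 22 − 1·(-31) = 53  (check: 305·(-41) + 236·53 = 3)
  q = 1: r = 1, s = 24 − 1·(-41) = 65, t = -31 − 1·53 = -84  (check: 305·65 + 236·(-84) = 1)
The row with r = 1 (the gcd) gives the Bezout coefficients s = 65, t = -84.
Result: 305 · (65) + 236 · (-84) = 1.

gcd(305, 236) = 1; s = 65, t = -84 (check: 305·65 + 236·(-84) = 1).


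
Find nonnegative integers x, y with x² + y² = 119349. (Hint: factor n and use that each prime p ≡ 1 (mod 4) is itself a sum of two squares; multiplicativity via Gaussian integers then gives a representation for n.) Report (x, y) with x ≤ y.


Step 1: Factor n = 119349 = 3^2 · 89 · 149.
Step 2: Check the mod-4 condition on each prime factor: 3 ≡ 3 (mod 4), exponent 2 (must be even); 89 ≡ 1 (mod 4), exponent 1; 149 ≡ 1 (mod 4), exponent 1.
All primes ≡ 3 (mod 4) appear to even exponent (or don't appear), so by the two-squares theorem n IS expressible as a sum of two squares.
Step 3: Build a representation. Group n = k² · m with k = 3 and m = 89 · 149 = 13261 (a product of primes ≡ 1 (mod 4)); a representation of m scales to one of n via (k·x)² + (k·y)² = k²(x² + y²). Each prime p ≡ 1 (mod 4) is itself a sum of two squares; find a² by testing p − a² for a perfect square:
  89: 89 − 1² = 88, 89 − 2² = 85, 89 − 3² = 80, 89 − 4² = 73, 89 − 5² = 64 = 8² ⇒ 89 = 5² + 8².
  149: 149 − 1² = 148, 149 − 2² = 145, 149 − 3² = 140, 149 − 4² = 133, 149 − 5² = 124, 149 − 6² = 113, 149 − 7² = 100 = 10² ⇒ 149 = 7² + 10².
  Combine using the Brahmagupta–Fibonacci identity (a² + b²)(c² + d²) = (ac − bd)² + (ad + bc)² = (ac + bd)² + (ad − bc)²:
  89 · 149 = 13261: from (5² + 8²)(7² + 10²), take (5·7 − 8·10, 5·10 + 8·7) = (35 − 80, 50 + 56) = (-45, 106); dropping signs (only squares matter) gives (45, 106); check 45² + 106² = 2025 + 11236 = 13261 ✓.
  Scale by k = 3: (3·45, 3·106) = (135, 318).
Step 4: Order so x ≤ y and verify: 135² + 318² = 18225 + 101124 = 119349 = n. ✓

n = 119349 = 135² + 318² (one valid representation with x ≤ y).


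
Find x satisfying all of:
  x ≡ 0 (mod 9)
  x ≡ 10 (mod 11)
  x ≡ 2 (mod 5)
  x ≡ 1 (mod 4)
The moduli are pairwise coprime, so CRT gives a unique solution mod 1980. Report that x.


Product of moduli M = 9 · 11 · 5 · 4 = 1980.
Merge one congruence at a time:
  Start: x ≡ 0 (mod 9).
  Combine with x ≡ 10 (mod 11); new modulus lcm = 99.
    Write x = 0 + 9·t and substitute into x ≡ 10 (mod 11): 9·t ≡ 10 − 0 = 10 (mod 11).
    The inverse of 9 mod 11 is 5 (since 9·5 = 45 = 4·11 + 1), so t ≡ 5·10 = 50 ≡ 6 (mod 11).
    Then x = 0 + 9·6 = 54, valid modulo lcm(9, 11) = 99: x ≡ 54 (mod 99).
  Combine with x ≡ 2 (mod 5); new modulus lcm = 495.
    Write x = 54 + 99·t and substitute into x ≡ 2 (mod 5): 99·t ≡ 2 − 54 = -52 (mod 5).
    Reduce coefficients mod 5: 4·t ≡ 3 (mod 5).
    The inverse of 4 mod 5 is 4 (since 4·4 = 16 = 3·5 + 1), so t ≡ 4·3 = 12 ≡ 2 (mod 5).
    Then x = 54 + 99·2 = 252, valid modulo lcm(99, 5) = 495: x ≡ 252 (mod 495).
  Combine with x ≡ 1 (mod 4); new modulus lcm = 1980.
    Write x = 252 + 495·t and substitute into x ≡ 1 (mod 4): 495·t ≡ 1 − 252 = -251 (mod 4).
    Reduce coefficients mod 4: 3·t ≡ 1 (mod 4).
    The inverse of 3 mod 4 is 3 (since 3·3 = 9 = 2·4 + 1), so t ≡ 3·1 = 3 ≡ 3 (mod 4).
    Then x = 252 + 495·3 = 1737, valid modulo lcm(495, 4) = 1980: x ≡ 1737 (mod 1980).
Verify against each original: 1737 mod 9 = 0, 1737 mod 11 = 10, 1737 mod 5 = 2, 1737 mod 4 = 1.

x ≡ 1737 (mod 1980).


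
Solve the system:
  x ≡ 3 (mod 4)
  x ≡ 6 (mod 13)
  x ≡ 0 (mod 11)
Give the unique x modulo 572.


Moduli 4, 13, 11 are pairwise coprime; by CRT there is a unique solution modulo M = 4 · 13 · 11 = 572.
Solve pairwise, accumulating the modulus:
  Start with x ≡ 3 (mod 4).
  Combine with x ≡ 6 (mod 13): since gcd(4, 13) = 1, we get a unique residue mod 52.
    Write x = 3 + 4·t and substitute into x ≡ 6 (mod 13): 4·t ≡ 6 − 3 = 3 (mod 13).
    The inverse of 4 mod 13 is 10 (since 4·10 = 40 = 3·13 + 1), so t ≡ 10·3 = 30 ≡ 4 (mod 13).
    Then x = 3 + 4·4 = 19, valid modulo lcm(4, 13) = 52: x ≡ 19 (mod 52).
  Combine with x ≡ 0 (mod 11): since gcd(52, 11) = 1, we get a unique residue mod 572.
    Write x = 19 + 52·t and substitute into x ≡ 0 (mod 11): 52·t ≡ 0 − 19 = -19 (mod 11).
    Reduce coefficients mod 11: 8·t ≡ 3 (mod 11).
    The inverse of 8 mod 11 is 7 (since 8·7 = 56 = 5·11 + 1), so t ≡ 7·3 = 21 ≡ 10 (mod 11).
    Then x = 19 + 52·10 = 539, valid modulo lcm(52, 11) = 572: x ≡ 539 (mod 572).
Verify: 539 mod 4 = 3 ✓, 539 mod 13 = 6 ✓, 539 mod 11 = 0 ✓.

x ≡ 539 (mod 572).


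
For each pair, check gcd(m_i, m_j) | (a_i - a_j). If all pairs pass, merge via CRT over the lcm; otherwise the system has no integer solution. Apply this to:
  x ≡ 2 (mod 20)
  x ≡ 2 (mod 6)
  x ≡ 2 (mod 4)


Moduli 20, 6, 4 are not pairwise coprime, so CRT works modulo lcm(m_i) when all pairwise compatibility conditions hold.
Pairwise compatibility: gcd(m_i, m_j) must divide a_i - a_j for every pair.
Merge one congruence at a time:
  Start: x ≡ 2 (mod 20).
  Combine with x ≡ 2 (mod 6): gcd(20, 6) = 2; 2 - 2 = 0, which IS divisible by 2, so compatible.
    Write x = 2 + 20·t and substitute into x ≡ 2 (mod 6): 20·t ≡ 2 − 2 = 0 (mod 6).
    Divide the congruence (and modulus) by g = 2: 10·t ≡ 0 (mod 3).
    Reduce coefficients mod 3: 1·t ≡ 0 (mod 3).
    So t ≡ 0 (mod 3).
    Then x = 2 + 20·0 = 2, valid modulo lcm(20, 6) = 60: x ≡ 2 (mod 60).
  Combine with x ≡ 2 (mod 4): gcd(60, 4) = 4; 2 - 2 = 0, which IS divisible by 4, so compatible.
    Write x = 2 + 60·t and substitute into x ≡ 2 (mod 4): 60·t ≡ 2 − 2 = 0 (mod 4).
    Divide the congruence (and modulus) by g = 4: 15·t ≡ 0 (mod 1).
    Modulo 1 every t works; take t = 0.
    Then x = 2 + 60·0 = 2, valid modulo lcm(60, 4) = 60: x ≡ 2 (mod 60).
Verify: 2 mod 20 = 2, 2 mod 6 = 2, 2 mod 4 = 2.

x ≡ 2 (mod 60).


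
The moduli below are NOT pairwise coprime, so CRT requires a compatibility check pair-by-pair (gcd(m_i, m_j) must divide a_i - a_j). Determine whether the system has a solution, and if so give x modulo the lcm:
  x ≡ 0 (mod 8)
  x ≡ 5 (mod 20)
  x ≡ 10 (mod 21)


Moduli 8, 20, 21 are not pairwise coprime, so CRT works modulo lcm(m_i) when all pairwise compatibility conditions hold.
Pairwise compatibility: gcd(m_i, m_j) must divide a_i - a_j for every pair.
Merge one congruence at a time:
  Start: x ≡ 0 (mod 8).
  Combine with x ≡ 5 (mod 20): gcd(8, 20) = 4, and 5 - 0 = 5 is NOT divisible by 4.
    ⇒ system is inconsistent (no integer solution).

No solution (the system is inconsistent).


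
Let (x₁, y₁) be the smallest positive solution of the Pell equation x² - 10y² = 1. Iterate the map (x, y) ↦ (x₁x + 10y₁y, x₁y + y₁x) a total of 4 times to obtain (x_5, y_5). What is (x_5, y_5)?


Step 1: Find the fundamental solution (x₁, y₁) of x² - 10y² = 1.
  Expand √10 as a continued fraction. a₀ = ⌊√10⌋ = 3; iterate m_{k+1} = d_k·a_k − m_k, d_{k+1} = (10 − m_{k+1}²)/d_k, a_{k+1} = ⌊(a₀ + m_{k+1})/d_{k+1}⌋ (starting m₀ = 0, d₀ = 1), with convergents p_k = a_k·p_{k-1} + p_{k-2}, q_k = a_k·q_{k-1} + q_{k-2} (p₋₁ = 1, q₋₁ = 0):
  k = 0: a₀ = 3; p₀/q₀ = 3/1; p₀² − 10·q₀² = 9 − 10 = -1.
  k = 1: m = 3, d = 1, a = ⌊(3 + 3)/1⌋ = 6; p/q = (6·3 + 1)/(6·1 + 0) = 19/6; p² − 10·q² = 361 − 360 = 1.
  The first convergent with p² − 10·q² = 1 gives the fundamental solution (x₁, y₁) = (19, 6).
Step 2: Apply the recurrence (x_{n+1}, y_{n+1}) = (x₁x_n + 10y₁y_n, x₁y_n + y₁x_n) repeatedly.
  From (x_1, y_1) = (19, 6): x_2 = 19·19 + 10·6·6 = 721; y_2 = 19·6 + 6·19 = 228.
  From (x_2, y_2) = (721, 228): x_3 = 19·721 + 10·6·228 = 27379; y_3 = 19·228 + 6·721 = 8658.
  From (x_3, y_3) = (27379, 8658): x_4 = 19·27379 + 10·6·8658 = 1039681; y_4 = 19·8658 + 6·27379 = 328776.
  From (x_4, y_4) = (1039681, 328776): x_5 = 19·1039681 + 10·6·328776 = 39480499; y_5 = 19·328776 + 6·1039681 = 12484830.
Step 3: Verify x_5² - 10·y_5² = 1558709801289001 - 1558709801289000 = 1 (should be 1). ✓

(x_1, y_1) = (19, 6); (x_5, y_5) = (39480499, 12484830).


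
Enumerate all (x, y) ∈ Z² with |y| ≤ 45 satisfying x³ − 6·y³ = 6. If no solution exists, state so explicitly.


The equation is x³ - 6y³ = 6. For fixed y, x³ = 6·y³ + 6, so a solution requires the RHS to be a perfect cube.
Strategy: iterate y from -45 to 45, compute RHS = 6·y³ + 6, and check whether it is a (positive or negative) perfect cube.
Check small values of y:
  y = 0: RHS = 6 is not a perfect cube.
  y = 1: RHS = 12 is not a perfect cube.
  y = -1: RHS = 0 = (0)³ ⇒ x = 0 works.
  y = 2: RHS = 54 is not a perfect cube.
  y = -2: RHS = -42 is not a perfect cube.
  y = 3: RHS = 168 is not a perfect cube.
  y = -3: RHS = -156 is not a perfect cube.
Continuing the search up to |y| = 45 finds no further solutions beyond those listed.
Collected solutions: (0, -1).

Solutions (with |y| ≤ 45): (0, -1).


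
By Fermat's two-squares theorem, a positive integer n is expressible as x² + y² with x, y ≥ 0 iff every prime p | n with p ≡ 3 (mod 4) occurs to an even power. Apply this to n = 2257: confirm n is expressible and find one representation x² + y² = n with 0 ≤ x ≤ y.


Step 1: Factor n = 2257 = 37 · 61.
Step 2: Check the mod-4 condition on each prime factor: 37 ≡ 1 (mod 4), exponent 1; 61 ≡ 1 (mod 4), exponent 1.
All primes ≡ 3 (mod 4) appear to even exponent (or don't appear), so by the two-squares theorem n IS expressible as a sum of two squares.
Step 3: Build a representation. Here n = 37 · 61 is a product of primes ≡ 1 (mod 4). Each prime p ≡ 1 (mod 4) is itself a sum of two squares; find a² by testing p − a² for a perfect square:
  37: 37 − 1² = 36 = 6² ⇒ 37 = 1² + 6².
  61: 61 − 1² = 60, 61 − 2² = 57, 61 − 3² = 52, 61 − 4² = 45, 61 − 5² = 36 = 6² ⇒ 61 = 5² + 6².
  Combine using the Brahmagupta–Fibonacci identity (a² + b²)(c² + d²) = (ac − bd)² + (ad + bc)² = (ac + bd)² + (ad − bc)²:
  37 · 61 = 2257: from (1² + 6²)(5² + 6²), take (1·5 − 6·6, 1·6 + 6·5) = (5 − 36, 6 + 30) = (-31, 36); dropping signs (only squares matter) gives (31, 36); check 31² + 36² = 961 + 1296 = 2257 ✓.
Step 4: Order so x ≤ y and verify: 31² + 36² = 961 + 1296 = 2257 = n. ✓

n = 2257 = 31² + 36² (one valid representation with x ≤ y).


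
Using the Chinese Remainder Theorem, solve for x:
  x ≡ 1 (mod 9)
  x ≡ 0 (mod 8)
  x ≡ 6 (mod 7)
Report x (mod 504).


Moduli 9, 8, 7 are pairwise coprime; by CRT there is a unique solution modulo M = 9 · 8 · 7 = 504.
Solve pairwise, accumulating the modulus:
  Start with x ≡ 1 (mod 9).
  Combine with x ≡ 0 (mod 8): since gcd(9, 8) = 1, we get a unique residue mod 72.
    Write x = 1 + 9·t and substitute into x ≡ 0 (mod 8): 9·t ≡ 0 − 1 = -1 (mod 8).
    Reduce coefficients mod 8: 1·t ≡ 7 (mod 8).
    So t ≡ 7 (mod 8).
    Then x = 1 + 9·7 = 64, valid modulo lcm(9, 8) = 72: x ≡ 64 (mod 72).
  Combine with x ≡ 6 (mod 7): since gcd(72, 7) = 1, we get a unique residue mod 504.
    Write x = 64 + 72·t and substitute into x ≡ 6 (mod 7): 72·t ≡ 6 − 64 = -58 (mod 7).
    Reduce coefficients mod 7: 2·t ≡ 5 (mod 7).
    The inverse of 2 mod 7 is 4 (since 2·4 = 8 = 1·7 + 1), so t ≡ 4·5 = 20 ≡ 6 (mod 7).
    Then x = 64 + 72·6 = 496, valid modulo lcm(72, 7) = 504: x ≡ 496 (mod 504).
Verify: 496 mod 9 = 1 ✓, 496 mod 8 = 0 ✓, 496 mod 7 = 6 ✓.

x ≡ 496 (mod 504).


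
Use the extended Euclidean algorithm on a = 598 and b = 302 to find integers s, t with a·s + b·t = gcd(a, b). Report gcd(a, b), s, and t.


Euclidean algorithm on (598, 302) — divide until remainder is 0:
  598 = 1 · 302 + 296
  302 = 1 · 296 + 6
  296 = 49 · 6 + 2
  6 = 3 · 2 + 0
gcd(598, 302) = 2.
Track Bezout coefficients alongside the remainders: start with r₀ = 598 = a·1 + b·0 (s = 1, t = 0) and r₁ = 302 = a·0 + b·1 (s = 0, t = 1); each new remainder r_{k+1} = r_{k-1} − q_k·r_k inherits s_{k+1} = s_{k-1} − q_k·s_k, t_{k+1} = t_{k-1} − q_k·t_k, so r_k = a·s_k + b·t_k at every step:
  q = 1: r = 296, s = 1 − 1·0 = 1, t = 0 − 1·1 = -1  (check: 598·1 + 302·(-1) = 296)
  q = 1: r = 6, s = 0 − 1·1 = -1, t = 1 − 1·(-1) = 2  (check: 598·(-1) + 302·2 = 6)
  q = 49: r = 2, s = 1 − 49·(-1) = 50, t = -1 − 49·2 = -99  (check: 598·50 + 302·(-99) = 2)
The row with r = 2 (the gcd) gives the Bezout coefficients s = 50, t = -99.
Result: 598 · (50) + 302 · (-99) = 2.

gcd(598, 302) = 2; s = 50, t = -99 (check: 598·50 + 302·(-99) = 2).


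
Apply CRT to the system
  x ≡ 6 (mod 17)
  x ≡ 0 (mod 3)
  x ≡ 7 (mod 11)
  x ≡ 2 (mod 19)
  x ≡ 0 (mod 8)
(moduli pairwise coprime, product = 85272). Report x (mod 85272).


Product of moduli M = 17 · 3 · 11 · 19 · 8 = 85272.
Merge one congruence at a time:
  Start: x ≡ 6 (mod 17).
  Combine with x ≡ 0 (mod 3); new modulus lcm = 51.
    Write x = 6 + 17·t and substitute into x ≡ 0 (mod 3): 17·t ≡ 0 − 6 = -6 (mod 3).
    Reduce coefficients mod 3: 2·t ≡ 0 (mod 3).
    The inverse of 2 mod 3 is 2 (since 2·2 = 4 = 1·3 + 1), so t ≡ 2·0 = 0 ≡ 0 (mod 3).
    Then x = 6 + 17·0 = 6, valid modulo lcm(17, 3) = 51: x ≡ 6 (mod 51).
  Combine with x ≡ 7 (mod 11); new modulus lcm = 561.
    Write x = 6 + 51·t and substitute into x ≡ 7 (mod 11): 51·t ≡ 7 − 6 = 1 (mod 11).
    Reduce coefficients mod 11: 7·t ≡ 1 (mod 11).
    The inverse of 7 mod 11 is 8 (since 7·8 = 56 = 5·11 + 1), so t ≡ 8·1 = 8 ≡ 8 (mod 11).
    Then x = 6 + 51·8 = 414, valid modulo lcm(51, 11) = 561: x ≡ 414 (mod 561).
  Combine with x ≡ 2 (mod 19); new modulus lcm = 10659.
    Write x = 414 + 561·t and substitute into x ≡ 2 (mod 19): 561·t ≡ 2 − 414 = -412 (mod 19).
    Reduce coefficients mod 19: 10·t ≡ 6 (mod 19).
    The inverse of 10 mod 19 is 2 (since 10·2 = 20 = 1·19 + 1), so t ≡ 2·6 = 12 ≡ 12 (mod 19).
    Then x = 414 + 561·12 = 7146, valid modulo lcm(561, 19) = 10659: x ≡ 7146 (mod 10659).
  Combine with x ≡ 0 (mod 8); new modulus lcm = 85272.
    Write x = 7146 + 10659·t and substitute into x ≡ 0 (mod 8): 10659·t ≡ 0 − 7146 = -7146 (mod 8).
    Reduce coefficients mod 8: 3·t ≡ 6 (mod 8).
    The inverse of 3 mod 8 is 3 (since 3·3 = 9 = 1·8 + 1), so t ≡ 3·6 = 18 ≡ 2 (mod 8).
    Then x = 7146 + 10659·2 = 28464, valid modulo lcm(10659, 8) = 85272: x ≡ 28464 (mod 85272).
Verify against each original: 28464 mod 17 = 6, 28464 mod 3 = 0, 28464 mod 11 = 7, 28464 mod 19 = 2, 28464 mod 8 = 0.

x ≡ 28464 (mod 85272).


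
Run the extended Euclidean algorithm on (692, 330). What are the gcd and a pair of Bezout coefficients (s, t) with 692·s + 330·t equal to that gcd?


Euclidean algorithm on (692, 330) — divide until remainder is 0:
  692 = 2 · 330 + 32
  330 = 10 · 32 + 10
  32 = 3 · 10 + 2
  10 = 5 · 2 + 0
gcd(692, 330) = 2.
Track Bezout coefficients alongside the remainders: start with r₀ = 692 = a·1 + b·0 (s = 1, t = 0) and r₁ = 330 = a·0 + b·1 (s = 0, t = 1); each new remainder r_{k+1} = r_{k-1} − q_k·r_k inherits s_{k+1} = s_{k-1} − q_k·s_k, t_{k+1} = t_{k-1} − q_k·t_k, so r_k = a·s_k + b·t_k at every step:
  q = 2: r = 32, s = 1 − 2·0 = 1, t = 0 − 2·1 = -2  (check: 692·1 + 330·(-2) = 32)
  q = 10: r = 10, s = 0 − 10·1 = -10, t = 1 − 10·(-2) = 21  (check: 692·(-10) + 330·21 = 10)
  q = 3: r = 2, s = 1 − 3·(-10) = 31, t = -2 − 3·21 = -65  (check: 692·31 + 330·(-65) = 2)
The row with r = 2 (the gcd) gives the Bezout coefficients s = 31, t = -65.
Result: 692 · (31) + 330 · (-65) = 2.

gcd(692, 330) = 2; s = 31, t = -65 (check: 692·31 + 330·(-65) = 2).
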